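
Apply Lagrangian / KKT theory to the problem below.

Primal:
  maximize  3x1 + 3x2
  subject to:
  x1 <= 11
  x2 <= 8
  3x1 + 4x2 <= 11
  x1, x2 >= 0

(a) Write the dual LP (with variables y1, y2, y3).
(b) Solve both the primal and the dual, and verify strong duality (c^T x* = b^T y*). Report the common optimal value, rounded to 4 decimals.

The standard primal-dual pair for 'max c^T x s.t. A x <= b, x >= 0' is:
  Dual:  min b^T y  s.t.  A^T y >= c,  y >= 0.

So the dual LP is:
  minimize  11y1 + 8y2 + 11y3
  subject to:
    y1 + 3y3 >= 3
    y2 + 4y3 >= 3
    y1, y2, y3 >= 0

Solving the primal: x* = (3.6667, 0).
  primal value c^T x* = 11.
Solving the dual: y* = (0, 0, 1).
  dual value b^T y* = 11.
Strong duality: c^T x* = b^T y*. Confirmed.

11


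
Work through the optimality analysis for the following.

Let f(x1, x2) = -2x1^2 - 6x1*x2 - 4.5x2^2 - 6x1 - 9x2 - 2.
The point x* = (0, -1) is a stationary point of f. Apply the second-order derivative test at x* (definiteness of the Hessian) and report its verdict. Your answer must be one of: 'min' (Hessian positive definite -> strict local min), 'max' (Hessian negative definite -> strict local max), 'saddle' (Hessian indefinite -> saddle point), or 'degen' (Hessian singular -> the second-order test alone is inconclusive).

Compute the Hessian H = grad^2 f:
  H = [[-4, -6], [-6, -9]]
Verify stationarity: grad f(x*) = H x* + g = (0, 0).
Eigenvalues of H: -13, 0.
H has a zero eigenvalue (singular; negative semidefinite but not definite), so H is neither positive definite, negative definite, nor indefinite. The second-order test alone is inconclusive -> degen.
(Indeed, f is constant along the null direction of H through x*, so x* is not a strict local extremum.)

degen


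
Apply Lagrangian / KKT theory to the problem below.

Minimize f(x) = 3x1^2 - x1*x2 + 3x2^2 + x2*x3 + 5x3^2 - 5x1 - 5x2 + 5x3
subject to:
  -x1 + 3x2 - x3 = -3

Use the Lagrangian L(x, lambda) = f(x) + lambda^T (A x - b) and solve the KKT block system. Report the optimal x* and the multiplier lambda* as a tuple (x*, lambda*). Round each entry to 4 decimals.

Form the Lagrangian:
  L(x, lambda) = (1/2) x^T Q x + c^T x + lambda^T (A x - b)
Stationarity (grad_x L = 0): Q x + c + A^T lambda = 0.
Primal feasibility: A x = b.

This gives the KKT block system:
  [ Q   A^T ] [ x     ]   [-c ]
  [ A    0  ] [ lambda ] = [ b ]

Solving the linear system:
  x*      = (1.2895, -0.6053, -0.1053)
  lambda* = (3.3421)
  f(x*)   = 3.0395

x* = (1.2895, -0.6053, -0.1053), lambda* = (3.3421)


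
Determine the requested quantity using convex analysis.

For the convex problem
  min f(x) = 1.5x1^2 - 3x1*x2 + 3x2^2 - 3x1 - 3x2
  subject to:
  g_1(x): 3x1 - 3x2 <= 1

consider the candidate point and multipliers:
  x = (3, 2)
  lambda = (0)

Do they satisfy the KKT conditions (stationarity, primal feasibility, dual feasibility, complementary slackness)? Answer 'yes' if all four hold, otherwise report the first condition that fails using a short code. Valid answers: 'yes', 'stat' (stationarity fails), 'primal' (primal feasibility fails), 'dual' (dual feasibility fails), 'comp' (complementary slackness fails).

Gradient of f: grad f(x) = Q x + c = (0, 0)
Constraint values g_i(x) = a_i^T x - b_i:
  g_1((3, 2)) = 2
Stationarity residual: grad f(x) + sum_i lambda_i a_i = (0, 0)
  -> stationarity OK
Primal feasibility (all g_i <= 0): FAILS
Dual feasibility (all lambda_i >= 0): OK
Complementary slackness (lambda_i * g_i(x) = 0 for all i): OK

Verdict: the first failing condition is primal_feasibility -> primal.

primal


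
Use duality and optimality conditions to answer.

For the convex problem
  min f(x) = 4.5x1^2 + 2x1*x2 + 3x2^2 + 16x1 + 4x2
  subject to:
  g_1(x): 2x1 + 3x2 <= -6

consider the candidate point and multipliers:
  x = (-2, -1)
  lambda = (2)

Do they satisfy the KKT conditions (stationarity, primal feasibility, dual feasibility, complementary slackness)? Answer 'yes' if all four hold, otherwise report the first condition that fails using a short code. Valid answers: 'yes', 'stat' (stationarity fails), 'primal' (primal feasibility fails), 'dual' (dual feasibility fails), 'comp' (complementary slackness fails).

Gradient of f: grad f(x) = Q x + c = (-4, -6)
Constraint values g_i(x) = a_i^T x - b_i:
  g_1((-2, -1)) = -1
Stationarity residual: grad f(x) + sum_i lambda_i a_i = (0, 0)
  -> stationarity OK
Primal feasibility (all g_i <= 0): OK
Dual feasibility (all lambda_i >= 0): OK
Complementary slackness (lambda_i * g_i(x) = 0 for all i): FAILS

Verdict: the first failing condition is complementary_slackness -> comp.

comp


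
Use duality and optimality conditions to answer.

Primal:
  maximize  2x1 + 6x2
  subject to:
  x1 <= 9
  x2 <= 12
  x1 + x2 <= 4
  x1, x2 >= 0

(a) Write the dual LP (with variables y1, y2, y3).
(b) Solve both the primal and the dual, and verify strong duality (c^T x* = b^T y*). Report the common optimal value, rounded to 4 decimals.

The standard primal-dual pair for 'max c^T x s.t. A x <= b, x >= 0' is:
  Dual:  min b^T y  s.t.  A^T y >= c,  y >= 0.

So the dual LP is:
  minimize  9y1 + 12y2 + 4y3
  subject to:
    y1 + y3 >= 2
    y2 + y3 >= 6
    y1, y2, y3 >= 0

Solving the primal: x* = (0, 4).
  primal value c^T x* = 24.
Solving the dual: y* = (0, 0, 6).
  dual value b^T y* = 24.
Strong duality: c^T x* = b^T y*. Confirmed.

24


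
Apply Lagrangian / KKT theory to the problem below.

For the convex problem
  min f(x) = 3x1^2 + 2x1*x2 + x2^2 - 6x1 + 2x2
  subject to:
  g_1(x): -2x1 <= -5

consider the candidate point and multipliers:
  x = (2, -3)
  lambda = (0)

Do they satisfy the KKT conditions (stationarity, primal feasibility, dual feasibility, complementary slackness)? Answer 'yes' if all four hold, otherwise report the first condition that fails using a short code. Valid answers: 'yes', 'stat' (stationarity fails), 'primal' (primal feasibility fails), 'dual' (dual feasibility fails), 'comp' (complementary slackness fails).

Gradient of f: grad f(x) = Q x + c = (0, 0)
Constraint values g_i(x) = a_i^T x - b_i:
  g_1((2, -3)) = 1
Stationarity residual: grad f(x) + sum_i lambda_i a_i = (0, 0)
  -> stationarity OK
Primal feasibility (all g_i <= 0): FAILS
Dual feasibility (all lambda_i >= 0): OK
Complementary slackness (lambda_i * g_i(x) = 0 for all i): OK

Verdict: the first failing condition is primal_feasibility -> primal.

primal


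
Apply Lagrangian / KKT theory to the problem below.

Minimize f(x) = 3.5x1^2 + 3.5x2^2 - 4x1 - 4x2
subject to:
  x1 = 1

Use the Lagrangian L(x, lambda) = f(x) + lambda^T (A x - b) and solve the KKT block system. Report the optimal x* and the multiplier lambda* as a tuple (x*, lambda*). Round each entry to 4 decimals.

Form the Lagrangian:
  L(x, lambda) = (1/2) x^T Q x + c^T x + lambda^T (A x - b)
Stationarity (grad_x L = 0): Q x + c + A^T lambda = 0.
Primal feasibility: A x = b.

This gives the KKT block system:
  [ Q   A^T ] [ x     ]   [-c ]
  [ A    0  ] [ lambda ] = [ b ]

Solving the linear system:
  x*      = (1, 0.5714)
  lambda* = (-3)
  f(x*)   = -1.6429

x* = (1, 0.5714), lambda* = (-3)


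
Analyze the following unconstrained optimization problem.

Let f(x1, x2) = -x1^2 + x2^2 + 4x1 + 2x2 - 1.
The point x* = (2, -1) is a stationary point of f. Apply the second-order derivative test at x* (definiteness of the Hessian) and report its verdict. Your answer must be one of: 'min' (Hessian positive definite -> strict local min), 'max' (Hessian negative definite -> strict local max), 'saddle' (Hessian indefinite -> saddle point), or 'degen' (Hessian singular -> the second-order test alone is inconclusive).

Compute the Hessian H = grad^2 f:
  H = [[-2, 0], [0, 2]]
Verify stationarity: grad f(x*) = H x* + g = (0, 0).
Eigenvalues of H: -2, 2.
Eigenvalues have mixed signs, so H is indefinite -> x* is a saddle point.

saddle


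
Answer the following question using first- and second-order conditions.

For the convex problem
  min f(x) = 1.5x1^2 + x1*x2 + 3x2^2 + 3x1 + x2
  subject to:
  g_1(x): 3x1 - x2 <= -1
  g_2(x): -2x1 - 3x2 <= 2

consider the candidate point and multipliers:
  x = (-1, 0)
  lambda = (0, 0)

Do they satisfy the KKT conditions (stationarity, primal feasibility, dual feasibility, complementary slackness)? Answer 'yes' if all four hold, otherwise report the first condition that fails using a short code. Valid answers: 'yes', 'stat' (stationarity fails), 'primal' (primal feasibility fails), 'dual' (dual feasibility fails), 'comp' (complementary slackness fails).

Gradient of f: grad f(x) = Q x + c = (0, 0)
Constraint values g_i(x) = a_i^T x - b_i:
  g_1((-1, 0)) = -2
  g_2((-1, 0)) = 0
Stationarity residual: grad f(x) + sum_i lambda_i a_i = (0, 0)
  -> stationarity OK
Primal feasibility (all g_i <= 0): OK
Dual feasibility (all lambda_i >= 0): OK
Complementary slackness (lambda_i * g_i(x) = 0 for all i): OK

Verdict: yes, KKT holds.

yes


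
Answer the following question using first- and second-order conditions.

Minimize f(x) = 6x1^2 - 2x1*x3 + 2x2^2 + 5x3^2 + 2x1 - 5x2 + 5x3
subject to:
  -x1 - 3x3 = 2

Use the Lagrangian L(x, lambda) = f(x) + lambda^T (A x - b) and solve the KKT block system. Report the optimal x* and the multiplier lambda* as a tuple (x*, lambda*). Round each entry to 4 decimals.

Form the Lagrangian:
  L(x, lambda) = (1/2) x^T Q x + c^T x + lambda^T (A x - b)
Stationarity (grad_x L = 0): Q x + c + A^T lambda = 0.
Primal feasibility: A x = b.

This gives the KKT block system:
  [ Q   A^T ] [ x     ]   [-c ]
  [ A    0  ] [ lambda ] = [ b ]

Solving the linear system:
  x*      = (-0.2692, 1.25, -0.5769)
  lambda* = (-0.0769)
  f(x*)   = -4.7596

x* = (-0.2692, 1.25, -0.5769), lambda* = (-0.0769)


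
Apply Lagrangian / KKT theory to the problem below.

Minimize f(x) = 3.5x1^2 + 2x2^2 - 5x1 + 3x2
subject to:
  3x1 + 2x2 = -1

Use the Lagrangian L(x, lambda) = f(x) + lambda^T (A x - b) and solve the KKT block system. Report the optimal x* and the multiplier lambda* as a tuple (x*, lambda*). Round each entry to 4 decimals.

Form the Lagrangian:
  L(x, lambda) = (1/2) x^T Q x + c^T x + lambda^T (A x - b)
Stationarity (grad_x L = 0): Q x + c + A^T lambda = 0.
Primal feasibility: A x = b.

This gives the KKT block system:
  [ Q   A^T ] [ x     ]   [-c ]
  [ A    0  ] [ lambda ] = [ b ]

Solving the linear system:
  x*      = (0.4062, -1.1094)
  lambda* = (0.7188)
  f(x*)   = -2.3203

x* = (0.4062, -1.1094), lambda* = (0.7188)


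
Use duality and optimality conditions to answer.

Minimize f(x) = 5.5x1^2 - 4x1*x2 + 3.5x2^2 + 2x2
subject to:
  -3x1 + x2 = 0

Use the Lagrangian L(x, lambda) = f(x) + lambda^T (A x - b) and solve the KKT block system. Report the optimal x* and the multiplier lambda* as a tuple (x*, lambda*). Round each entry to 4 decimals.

Form the Lagrangian:
  L(x, lambda) = (1/2) x^T Q x + c^T x + lambda^T (A x - b)
Stationarity (grad_x L = 0): Q x + c + A^T lambda = 0.
Primal feasibility: A x = b.

This gives the KKT block system:
  [ Q   A^T ] [ x     ]   [-c ]
  [ A    0  ] [ lambda ] = [ b ]

Solving the linear system:
  x*      = (-0.12, -0.36)
  lambda* = (0.04)
  f(x*)   = -0.36

x* = (-0.12, -0.36), lambda* = (0.04)


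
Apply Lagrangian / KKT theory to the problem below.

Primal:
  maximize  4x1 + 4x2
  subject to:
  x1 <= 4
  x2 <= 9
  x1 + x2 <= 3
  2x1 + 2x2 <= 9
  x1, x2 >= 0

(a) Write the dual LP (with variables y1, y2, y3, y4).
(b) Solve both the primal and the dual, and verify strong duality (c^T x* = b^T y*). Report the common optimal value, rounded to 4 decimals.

The standard primal-dual pair for 'max c^T x s.t. A x <= b, x >= 0' is:
  Dual:  min b^T y  s.t.  A^T y >= c,  y >= 0.

So the dual LP is:
  minimize  4y1 + 9y2 + 3y3 + 9y4
  subject to:
    y1 + y3 + 2y4 >= 4
    y2 + y3 + 2y4 >= 4
    y1, y2, y3, y4 >= 0

Solving the primal: x* = (3, 0).
  primal value c^T x* = 12.
Solving the dual: y* = (0, 0, 4, 0).
  dual value b^T y* = 12.
Strong duality: c^T x* = b^T y*. Confirmed.

12


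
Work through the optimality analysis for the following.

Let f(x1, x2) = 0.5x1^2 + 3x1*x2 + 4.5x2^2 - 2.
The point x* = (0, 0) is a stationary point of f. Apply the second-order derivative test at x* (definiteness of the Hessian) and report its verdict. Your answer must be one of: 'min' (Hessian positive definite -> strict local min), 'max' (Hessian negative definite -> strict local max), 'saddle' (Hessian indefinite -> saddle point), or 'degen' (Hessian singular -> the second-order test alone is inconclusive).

Compute the Hessian H = grad^2 f:
  H = [[1, 3], [3, 9]]
Verify stationarity: grad f(x*) = H x* + g = (0, 0).
Eigenvalues of H: 0, 10.
H has a zero eigenvalue (singular; positive semidefinite but not definite), so H is neither positive definite, negative definite, nor indefinite. The second-order test alone is inconclusive -> degen.
(Indeed, f is constant along the null direction of H through x*, so x* is not a strict local extremum.)

degen


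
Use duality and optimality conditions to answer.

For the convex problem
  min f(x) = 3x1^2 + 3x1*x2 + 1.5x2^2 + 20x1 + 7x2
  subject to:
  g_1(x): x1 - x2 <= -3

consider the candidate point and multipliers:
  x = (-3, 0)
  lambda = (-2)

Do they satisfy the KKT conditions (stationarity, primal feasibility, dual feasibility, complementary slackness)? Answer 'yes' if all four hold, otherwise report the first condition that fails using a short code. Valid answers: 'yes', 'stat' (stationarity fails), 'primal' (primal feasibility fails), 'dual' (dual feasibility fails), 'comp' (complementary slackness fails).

Gradient of f: grad f(x) = Q x + c = (2, -2)
Constraint values g_i(x) = a_i^T x - b_i:
  g_1((-3, 0)) = 0
Stationarity residual: grad f(x) + sum_i lambda_i a_i = (0, 0)
  -> stationarity OK
Primal feasibility (all g_i <= 0): OK
Dual feasibility (all lambda_i >= 0): FAILS
Complementary slackness (lambda_i * g_i(x) = 0 for all i): OK

Verdict: the first failing condition is dual_feasibility -> dual.

dual


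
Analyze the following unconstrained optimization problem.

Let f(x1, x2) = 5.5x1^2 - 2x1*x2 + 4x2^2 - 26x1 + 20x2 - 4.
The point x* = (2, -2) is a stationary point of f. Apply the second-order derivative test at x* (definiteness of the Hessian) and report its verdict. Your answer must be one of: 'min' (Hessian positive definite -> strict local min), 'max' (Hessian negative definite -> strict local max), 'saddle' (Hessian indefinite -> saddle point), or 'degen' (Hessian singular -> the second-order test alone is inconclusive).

Compute the Hessian H = grad^2 f:
  H = [[11, -2], [-2, 8]]
Verify stationarity: grad f(x*) = H x* + g = (0, 0).
Eigenvalues of H: 7, 12.
Both eigenvalues > 0, so H is positive definite -> x* is a strict local min.

min


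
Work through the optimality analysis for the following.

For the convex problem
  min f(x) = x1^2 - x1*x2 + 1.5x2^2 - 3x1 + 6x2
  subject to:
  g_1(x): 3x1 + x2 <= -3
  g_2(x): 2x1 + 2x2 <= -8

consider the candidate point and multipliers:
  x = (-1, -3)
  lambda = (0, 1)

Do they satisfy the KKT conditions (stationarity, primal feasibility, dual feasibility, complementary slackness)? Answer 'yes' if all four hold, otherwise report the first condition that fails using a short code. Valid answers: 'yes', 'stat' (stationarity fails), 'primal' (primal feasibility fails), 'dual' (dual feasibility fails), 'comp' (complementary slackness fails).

Gradient of f: grad f(x) = Q x + c = (-2, -2)
Constraint values g_i(x) = a_i^T x - b_i:
  g_1((-1, -3)) = -3
  g_2((-1, -3)) = 0
Stationarity residual: grad f(x) + sum_i lambda_i a_i = (0, 0)
  -> stationarity OK
Primal feasibility (all g_i <= 0): OK
Dual feasibility (all lambda_i >= 0): OK
Complementary slackness (lambda_i * g_i(x) = 0 for all i): OK

Verdict: yes, KKT holds.

yes


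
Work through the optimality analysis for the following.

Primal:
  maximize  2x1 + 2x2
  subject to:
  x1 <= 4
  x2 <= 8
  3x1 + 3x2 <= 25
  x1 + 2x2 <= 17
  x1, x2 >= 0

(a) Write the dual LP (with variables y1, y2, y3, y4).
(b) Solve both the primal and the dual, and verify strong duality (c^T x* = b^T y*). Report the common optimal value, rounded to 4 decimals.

The standard primal-dual pair for 'max c^T x s.t. A x <= b, x >= 0' is:
  Dual:  min b^T y  s.t.  A^T y >= c,  y >= 0.

So the dual LP is:
  minimize  4y1 + 8y2 + 25y3 + 17y4
  subject to:
    y1 + 3y3 + y4 >= 2
    y2 + 3y3 + 2y4 >= 2
    y1, y2, y3, y4 >= 0

Solving the primal: x* = (4, 4.3333).
  primal value c^T x* = 16.6667.
Solving the dual: y* = (0, 0, 0.6667, 0).
  dual value b^T y* = 16.6667.
Strong duality: c^T x* = b^T y*. Confirmed.

16.6667


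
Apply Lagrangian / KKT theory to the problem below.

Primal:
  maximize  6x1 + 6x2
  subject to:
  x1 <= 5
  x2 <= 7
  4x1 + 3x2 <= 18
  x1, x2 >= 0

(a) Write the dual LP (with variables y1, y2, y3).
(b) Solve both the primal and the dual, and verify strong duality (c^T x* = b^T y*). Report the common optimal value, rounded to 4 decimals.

The standard primal-dual pair for 'max c^T x s.t. A x <= b, x >= 0' is:
  Dual:  min b^T y  s.t.  A^T y >= c,  y >= 0.

So the dual LP is:
  minimize  5y1 + 7y2 + 18y3
  subject to:
    y1 + 4y3 >= 6
    y2 + 3y3 >= 6
    y1, y2, y3 >= 0

Solving the primal: x* = (0, 6).
  primal value c^T x* = 36.
Solving the dual: y* = (0, 0, 2).
  dual value b^T y* = 36.
Strong duality: c^T x* = b^T y*. Confirmed.

36


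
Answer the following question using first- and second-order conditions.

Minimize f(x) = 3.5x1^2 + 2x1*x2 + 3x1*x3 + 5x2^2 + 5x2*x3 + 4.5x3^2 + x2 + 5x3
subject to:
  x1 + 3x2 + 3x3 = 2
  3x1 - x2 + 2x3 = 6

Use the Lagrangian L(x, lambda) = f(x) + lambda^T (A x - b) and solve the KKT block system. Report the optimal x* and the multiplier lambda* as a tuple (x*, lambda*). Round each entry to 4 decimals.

Form the Lagrangian:
  L(x, lambda) = (1/2) x^T Q x + c^T x + lambda^T (A x - b)
Stationarity (grad_x L = 0): Q x + c + A^T lambda = 0.
Primal feasibility: A x = b.

This gives the KKT block system:
  [ Q   A^T ] [ x     ]   [-c ]
  [ A    0  ] [ lambda ] = [ b ]

Solving the linear system:
  x*      = (1.5263, -0.3684, 0.5263)
  lambda* = (-2.0526, -3.1579)
  f(x*)   = 12.6579

x* = (1.5263, -0.3684, 0.5263), lambda* = (-2.0526, -3.1579)


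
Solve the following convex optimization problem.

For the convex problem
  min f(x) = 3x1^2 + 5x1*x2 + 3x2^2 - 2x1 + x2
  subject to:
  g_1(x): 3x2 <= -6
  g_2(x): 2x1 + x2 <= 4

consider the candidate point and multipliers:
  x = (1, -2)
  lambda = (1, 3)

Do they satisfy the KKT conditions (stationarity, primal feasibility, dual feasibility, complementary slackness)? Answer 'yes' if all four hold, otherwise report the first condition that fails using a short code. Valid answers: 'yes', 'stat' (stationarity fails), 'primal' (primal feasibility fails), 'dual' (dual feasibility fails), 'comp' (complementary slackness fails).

Gradient of f: grad f(x) = Q x + c = (-6, -6)
Constraint values g_i(x) = a_i^T x - b_i:
  g_1((1, -2)) = 0
  g_2((1, -2)) = -4
Stationarity residual: grad f(x) + sum_i lambda_i a_i = (0, 0)
  -> stationarity OK
Primal feasibility (all g_i <= 0): OK
Dual feasibility (all lambda_i >= 0): OK
Complementary slackness (lambda_i * g_i(x) = 0 for all i): FAILS

Verdict: the first failing condition is complementary_slackness -> comp.

comp


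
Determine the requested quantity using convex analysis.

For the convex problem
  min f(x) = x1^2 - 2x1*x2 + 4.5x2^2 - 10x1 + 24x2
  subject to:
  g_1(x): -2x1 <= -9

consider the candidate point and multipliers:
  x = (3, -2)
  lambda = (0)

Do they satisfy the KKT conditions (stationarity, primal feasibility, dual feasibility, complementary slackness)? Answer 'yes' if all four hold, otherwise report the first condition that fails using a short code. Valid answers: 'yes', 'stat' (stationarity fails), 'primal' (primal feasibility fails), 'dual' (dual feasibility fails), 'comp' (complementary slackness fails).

Gradient of f: grad f(x) = Q x + c = (0, 0)
Constraint values g_i(x) = a_i^T x - b_i:
  g_1((3, -2)) = 3
Stationarity residual: grad f(x) + sum_i lambda_i a_i = (0, 0)
  -> stationarity OK
Primal feasibility (all g_i <= 0): FAILS
Dual feasibility (all lambda_i >= 0): OK
Complementary slackness (lambda_i * g_i(x) = 0 for all i): OK

Verdict: the first failing condition is primal_feasibility -> primal.

primal


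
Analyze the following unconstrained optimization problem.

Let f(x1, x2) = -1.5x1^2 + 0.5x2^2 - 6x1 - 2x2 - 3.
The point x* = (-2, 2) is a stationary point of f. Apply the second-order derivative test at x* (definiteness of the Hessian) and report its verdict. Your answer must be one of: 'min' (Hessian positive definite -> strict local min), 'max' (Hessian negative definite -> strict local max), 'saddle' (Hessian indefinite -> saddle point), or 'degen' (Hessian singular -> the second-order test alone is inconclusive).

Compute the Hessian H = grad^2 f:
  H = [[-3, 0], [0, 1]]
Verify stationarity: grad f(x*) = H x* + g = (0, 0).
Eigenvalues of H: -3, 1.
Eigenvalues have mixed signs, so H is indefinite -> x* is a saddle point.

saddle


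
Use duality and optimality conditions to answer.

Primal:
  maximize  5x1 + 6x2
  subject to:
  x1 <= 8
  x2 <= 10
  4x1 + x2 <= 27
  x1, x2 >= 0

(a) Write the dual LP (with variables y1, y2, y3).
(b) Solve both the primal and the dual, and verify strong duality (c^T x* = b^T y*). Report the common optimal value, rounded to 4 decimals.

The standard primal-dual pair for 'max c^T x s.t. A x <= b, x >= 0' is:
  Dual:  min b^T y  s.t.  A^T y >= c,  y >= 0.

So the dual LP is:
  minimize  8y1 + 10y2 + 27y3
  subject to:
    y1 + 4y3 >= 5
    y2 + y3 >= 6
    y1, y2, y3 >= 0

Solving the primal: x* = (4.25, 10).
  primal value c^T x* = 81.25.
Solving the dual: y* = (0, 4.75, 1.25).
  dual value b^T y* = 81.25.
Strong duality: c^T x* = b^T y*. Confirmed.

81.25


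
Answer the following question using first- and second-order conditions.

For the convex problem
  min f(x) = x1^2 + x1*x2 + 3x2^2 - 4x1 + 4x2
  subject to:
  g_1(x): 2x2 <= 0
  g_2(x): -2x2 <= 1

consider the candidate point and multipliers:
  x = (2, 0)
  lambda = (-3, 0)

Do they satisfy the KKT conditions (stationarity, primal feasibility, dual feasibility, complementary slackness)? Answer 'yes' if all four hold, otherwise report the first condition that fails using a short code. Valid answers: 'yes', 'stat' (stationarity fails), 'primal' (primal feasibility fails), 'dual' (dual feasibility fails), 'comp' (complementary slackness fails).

Gradient of f: grad f(x) = Q x + c = (0, 6)
Constraint values g_i(x) = a_i^T x - b_i:
  g_1((2, 0)) = 0
  g_2((2, 0)) = -1
Stationarity residual: grad f(x) + sum_i lambda_i a_i = (0, 0)
  -> stationarity OK
Primal feasibility (all g_i <= 0): OK
Dual feasibility (all lambda_i >= 0): FAILS
Complementary slackness (lambda_i * g_i(x) = 0 for all i): OK

Verdict: the first failing condition is dual_feasibility -> dual.

dual


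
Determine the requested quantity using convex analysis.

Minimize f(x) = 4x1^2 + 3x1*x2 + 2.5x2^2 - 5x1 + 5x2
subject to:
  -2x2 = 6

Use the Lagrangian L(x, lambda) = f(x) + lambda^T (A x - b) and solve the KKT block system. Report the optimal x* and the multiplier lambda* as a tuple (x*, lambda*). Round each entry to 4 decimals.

Form the Lagrangian:
  L(x, lambda) = (1/2) x^T Q x + c^T x + lambda^T (A x - b)
Stationarity (grad_x L = 0): Q x + c + A^T lambda = 0.
Primal feasibility: A x = b.

This gives the KKT block system:
  [ Q   A^T ] [ x     ]   [-c ]
  [ A    0  ] [ lambda ] = [ b ]

Solving the linear system:
  x*      = (1.75, -3)
  lambda* = (-2.375)
  f(x*)   = -4.75

x* = (1.75, -3), lambda* = (-2.375)


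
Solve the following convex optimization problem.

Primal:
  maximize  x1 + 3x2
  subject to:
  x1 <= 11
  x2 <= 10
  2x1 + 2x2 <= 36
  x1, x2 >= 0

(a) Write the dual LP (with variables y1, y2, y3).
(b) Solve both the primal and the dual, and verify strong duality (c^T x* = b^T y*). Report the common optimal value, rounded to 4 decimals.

The standard primal-dual pair for 'max c^T x s.t. A x <= b, x >= 0' is:
  Dual:  min b^T y  s.t.  A^T y >= c,  y >= 0.

So the dual LP is:
  minimize  11y1 + 10y2 + 36y3
  subject to:
    y1 + 2y3 >= 1
    y2 + 2y3 >= 3
    y1, y2, y3 >= 0

Solving the primal: x* = (8, 10).
  primal value c^T x* = 38.
Solving the dual: y* = (0, 2, 0.5).
  dual value b^T y* = 38.
Strong duality: c^T x* = b^T y*. Confirmed.

38


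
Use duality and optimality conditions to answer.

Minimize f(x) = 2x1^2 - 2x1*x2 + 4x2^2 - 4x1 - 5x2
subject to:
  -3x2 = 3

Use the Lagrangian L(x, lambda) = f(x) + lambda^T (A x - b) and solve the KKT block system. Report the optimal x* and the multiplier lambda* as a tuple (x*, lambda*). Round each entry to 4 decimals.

Form the Lagrangian:
  L(x, lambda) = (1/2) x^T Q x + c^T x + lambda^T (A x - b)
Stationarity (grad_x L = 0): Q x + c + A^T lambda = 0.
Primal feasibility: A x = b.

This gives the KKT block system:
  [ Q   A^T ] [ x     ]   [-c ]
  [ A    0  ] [ lambda ] = [ b ]

Solving the linear system:
  x*      = (0.5, -1)
  lambda* = (-4.6667)
  f(x*)   = 8.5

x* = (0.5, -1), lambda* = (-4.6667)


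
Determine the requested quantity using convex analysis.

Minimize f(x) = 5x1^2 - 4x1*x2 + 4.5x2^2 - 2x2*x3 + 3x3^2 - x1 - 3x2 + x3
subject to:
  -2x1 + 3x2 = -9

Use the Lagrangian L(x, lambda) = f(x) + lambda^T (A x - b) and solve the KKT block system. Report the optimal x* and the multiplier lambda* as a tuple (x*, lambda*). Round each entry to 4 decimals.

Form the Lagrangian:
  L(x, lambda) = (1/2) x^T Q x + c^T x + lambda^T (A x - b)
Stationarity (grad_x L = 0): Q x + c + A^T lambda = 0.
Primal feasibility: A x = b.

This gives the KKT block system:
  [ Q   A^T ] [ x     ]   [-c ]
  [ A    0  ] [ lambda ] = [ b ]

Solving the linear system:
  x*      = (0.8894, -2.4071, -0.969)
  lambda* = (8.7611)
  f(x*)   = 42.1062

x* = (0.8894, -2.4071, -0.969), lambda* = (8.7611)


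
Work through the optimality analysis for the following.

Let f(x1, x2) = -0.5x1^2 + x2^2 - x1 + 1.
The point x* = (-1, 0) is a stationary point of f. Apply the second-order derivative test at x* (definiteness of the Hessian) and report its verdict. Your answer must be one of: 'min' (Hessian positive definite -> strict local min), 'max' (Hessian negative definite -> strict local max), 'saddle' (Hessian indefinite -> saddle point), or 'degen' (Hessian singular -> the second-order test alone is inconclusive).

Compute the Hessian H = grad^2 f:
  H = [[-1, 0], [0, 2]]
Verify stationarity: grad f(x*) = H x* + g = (0, 0).
Eigenvalues of H: -1, 2.
Eigenvalues have mixed signs, so H is indefinite -> x* is a saddle point.

saddle


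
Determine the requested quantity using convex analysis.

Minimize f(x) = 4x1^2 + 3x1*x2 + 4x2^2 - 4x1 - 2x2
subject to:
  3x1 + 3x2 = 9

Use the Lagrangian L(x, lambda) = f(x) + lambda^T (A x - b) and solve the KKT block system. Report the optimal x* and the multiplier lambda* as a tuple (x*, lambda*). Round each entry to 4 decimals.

Form the Lagrangian:
  L(x, lambda) = (1/2) x^T Q x + c^T x + lambda^T (A x - b)
Stationarity (grad_x L = 0): Q x + c + A^T lambda = 0.
Primal feasibility: A x = b.

This gives the KKT block system:
  [ Q   A^T ] [ x     ]   [-c ]
  [ A    0  ] [ lambda ] = [ b ]

Solving the linear system:
  x*      = (1.7, 1.3)
  lambda* = (-4.5)
  f(x*)   = 15.55

x* = (1.7, 1.3), lambda* = (-4.5)


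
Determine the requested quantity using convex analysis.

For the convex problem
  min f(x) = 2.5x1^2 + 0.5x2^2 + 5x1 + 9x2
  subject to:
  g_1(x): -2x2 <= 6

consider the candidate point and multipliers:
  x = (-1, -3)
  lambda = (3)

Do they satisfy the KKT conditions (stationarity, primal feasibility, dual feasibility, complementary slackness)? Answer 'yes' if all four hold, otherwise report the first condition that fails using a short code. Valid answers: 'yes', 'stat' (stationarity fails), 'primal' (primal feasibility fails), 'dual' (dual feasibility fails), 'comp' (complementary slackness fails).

Gradient of f: grad f(x) = Q x + c = (0, 6)
Constraint values g_i(x) = a_i^T x - b_i:
  g_1((-1, -3)) = 0
Stationarity residual: grad f(x) + sum_i lambda_i a_i = (0, 0)
  -> stationarity OK
Primal feasibility (all g_i <= 0): OK
Dual feasibility (all lambda_i >= 0): OK
Complementary slackness (lambda_i * g_i(x) = 0 for all i): OK

Verdict: yes, KKT holds.

yes


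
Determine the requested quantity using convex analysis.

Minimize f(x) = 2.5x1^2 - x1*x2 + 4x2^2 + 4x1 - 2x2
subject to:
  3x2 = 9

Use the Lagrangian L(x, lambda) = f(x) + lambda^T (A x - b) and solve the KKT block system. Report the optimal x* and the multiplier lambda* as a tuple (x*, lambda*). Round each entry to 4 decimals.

Form the Lagrangian:
  L(x, lambda) = (1/2) x^T Q x + c^T x + lambda^T (A x - b)
Stationarity (grad_x L = 0): Q x + c + A^T lambda = 0.
Primal feasibility: A x = b.

This gives the KKT block system:
  [ Q   A^T ] [ x     ]   [-c ]
  [ A    0  ] [ lambda ] = [ b ]

Solving the linear system:
  x*      = (-0.2, 3)
  lambda* = (-7.4)
  f(x*)   = 29.9

x* = (-0.2, 3), lambda* = (-7.4)


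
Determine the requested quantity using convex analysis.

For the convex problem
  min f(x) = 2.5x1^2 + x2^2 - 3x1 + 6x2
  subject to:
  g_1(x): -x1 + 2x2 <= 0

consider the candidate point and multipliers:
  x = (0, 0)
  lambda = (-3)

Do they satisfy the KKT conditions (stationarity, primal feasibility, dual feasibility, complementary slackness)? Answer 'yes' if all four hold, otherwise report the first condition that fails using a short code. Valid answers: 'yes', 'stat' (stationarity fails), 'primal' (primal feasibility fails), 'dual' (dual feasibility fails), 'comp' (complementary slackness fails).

Gradient of f: grad f(x) = Q x + c = (-3, 6)
Constraint values g_i(x) = a_i^T x - b_i:
  g_1((0, 0)) = 0
Stationarity residual: grad f(x) + sum_i lambda_i a_i = (0, 0)
  -> stationarity OK
Primal feasibility (all g_i <= 0): OK
Dual feasibility (all lambda_i >= 0): FAILS
Complementary slackness (lambda_i * g_i(x) = 0 for all i): OK

Verdict: the first failing condition is dual_feasibility -> dual.

dual


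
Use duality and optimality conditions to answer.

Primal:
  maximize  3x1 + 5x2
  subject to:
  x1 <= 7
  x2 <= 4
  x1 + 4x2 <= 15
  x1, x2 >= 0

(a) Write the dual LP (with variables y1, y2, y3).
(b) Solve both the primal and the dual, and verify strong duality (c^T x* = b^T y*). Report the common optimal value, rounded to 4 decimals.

The standard primal-dual pair for 'max c^T x s.t. A x <= b, x >= 0' is:
  Dual:  min b^T y  s.t.  A^T y >= c,  y >= 0.

So the dual LP is:
  minimize  7y1 + 4y2 + 15y3
  subject to:
    y1 + y3 >= 3
    y2 + 4y3 >= 5
    y1, y2, y3 >= 0

Solving the primal: x* = (7, 2).
  primal value c^T x* = 31.
Solving the dual: y* = (1.75, 0, 1.25).
  dual value b^T y* = 31.
Strong duality: c^T x* = b^T y*. Confirmed.

31


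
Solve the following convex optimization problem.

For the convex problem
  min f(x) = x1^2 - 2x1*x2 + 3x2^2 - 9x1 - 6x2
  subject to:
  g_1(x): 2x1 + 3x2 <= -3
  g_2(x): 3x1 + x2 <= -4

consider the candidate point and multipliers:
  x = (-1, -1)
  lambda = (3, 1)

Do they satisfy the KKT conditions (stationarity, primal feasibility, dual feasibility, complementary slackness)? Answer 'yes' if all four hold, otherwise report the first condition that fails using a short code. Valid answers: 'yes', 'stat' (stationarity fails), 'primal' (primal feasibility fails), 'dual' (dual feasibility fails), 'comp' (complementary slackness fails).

Gradient of f: grad f(x) = Q x + c = (-9, -10)
Constraint values g_i(x) = a_i^T x - b_i:
  g_1((-1, -1)) = -2
  g_2((-1, -1)) = 0
Stationarity residual: grad f(x) + sum_i lambda_i a_i = (0, 0)
  -> stationarity OK
Primal feasibility (all g_i <= 0): OK
Dual feasibility (all lambda_i >= 0): OK
Complementary slackness (lambda_i * g_i(x) = 0 for all i): FAILS

Verdict: the first failing condition is complementary_slackness -> comp.

comp


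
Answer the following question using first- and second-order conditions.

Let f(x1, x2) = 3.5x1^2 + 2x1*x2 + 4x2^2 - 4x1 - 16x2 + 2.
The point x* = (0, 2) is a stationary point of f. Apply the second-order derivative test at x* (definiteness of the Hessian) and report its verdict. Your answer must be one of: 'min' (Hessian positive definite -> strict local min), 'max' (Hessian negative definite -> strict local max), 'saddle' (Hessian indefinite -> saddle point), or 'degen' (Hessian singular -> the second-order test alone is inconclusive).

Compute the Hessian H = grad^2 f:
  H = [[7, 2], [2, 8]]
Verify stationarity: grad f(x*) = H x* + g = (0, 0).
Eigenvalues of H: 5.4384, 9.5616.
Both eigenvalues > 0, so H is positive definite -> x* is a strict local min.

min


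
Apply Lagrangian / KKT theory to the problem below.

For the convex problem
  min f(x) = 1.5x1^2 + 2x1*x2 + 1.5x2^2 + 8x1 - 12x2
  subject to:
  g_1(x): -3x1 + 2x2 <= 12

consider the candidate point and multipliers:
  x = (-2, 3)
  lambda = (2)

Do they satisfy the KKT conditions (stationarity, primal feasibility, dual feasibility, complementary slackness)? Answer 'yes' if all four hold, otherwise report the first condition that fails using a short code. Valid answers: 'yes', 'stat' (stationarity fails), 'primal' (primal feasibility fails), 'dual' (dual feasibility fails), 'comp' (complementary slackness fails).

Gradient of f: grad f(x) = Q x + c = (8, -7)
Constraint values g_i(x) = a_i^T x - b_i:
  g_1((-2, 3)) = 0
Stationarity residual: grad f(x) + sum_i lambda_i a_i = (2, -3)
  -> stationarity FAILS
Primal feasibility (all g_i <= 0): OK
Dual feasibility (all lambda_i >= 0): OK
Complementary slackness (lambda_i * g_i(x) = 0 for all i): OK

Verdict: the first failing condition is stationarity -> stat.

stat


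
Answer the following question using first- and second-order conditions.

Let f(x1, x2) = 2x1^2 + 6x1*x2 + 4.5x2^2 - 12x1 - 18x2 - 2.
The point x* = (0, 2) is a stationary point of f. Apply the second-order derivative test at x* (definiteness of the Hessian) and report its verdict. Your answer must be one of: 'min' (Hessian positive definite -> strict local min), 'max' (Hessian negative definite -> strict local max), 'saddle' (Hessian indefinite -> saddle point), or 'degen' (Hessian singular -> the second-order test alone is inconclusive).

Compute the Hessian H = grad^2 f:
  H = [[4, 6], [6, 9]]
Verify stationarity: grad f(x*) = H x* + g = (0, 0).
Eigenvalues of H: 0, 13.
H has a zero eigenvalue (singular; positive semidefinite but not definite), so H is neither positive definite, negative definite, nor indefinite. The second-order test alone is inconclusive -> degen.
(Indeed, f is constant along the null direction of H through x*, so x* is not a strict local extremum.)

degen


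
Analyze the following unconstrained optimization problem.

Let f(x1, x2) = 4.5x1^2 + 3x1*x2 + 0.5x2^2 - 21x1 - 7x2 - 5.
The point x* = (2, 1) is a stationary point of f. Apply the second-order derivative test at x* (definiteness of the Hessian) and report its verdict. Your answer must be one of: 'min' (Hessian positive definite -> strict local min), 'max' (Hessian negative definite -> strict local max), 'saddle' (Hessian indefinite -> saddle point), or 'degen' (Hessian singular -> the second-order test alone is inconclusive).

Compute the Hessian H = grad^2 f:
  H = [[9, 3], [3, 1]]
Verify stationarity: grad f(x*) = H x* + g = (0, 0).
Eigenvalues of H: 0, 10.
H has a zero eigenvalue (singular; positive semidefinite but not definite), so H is neither positive definite, negative definite, nor indefinite. The second-order test alone is inconclusive -> degen.
(Indeed, f is constant along the null direction of H through x*, so x* is not a strict local extremum.)

degen


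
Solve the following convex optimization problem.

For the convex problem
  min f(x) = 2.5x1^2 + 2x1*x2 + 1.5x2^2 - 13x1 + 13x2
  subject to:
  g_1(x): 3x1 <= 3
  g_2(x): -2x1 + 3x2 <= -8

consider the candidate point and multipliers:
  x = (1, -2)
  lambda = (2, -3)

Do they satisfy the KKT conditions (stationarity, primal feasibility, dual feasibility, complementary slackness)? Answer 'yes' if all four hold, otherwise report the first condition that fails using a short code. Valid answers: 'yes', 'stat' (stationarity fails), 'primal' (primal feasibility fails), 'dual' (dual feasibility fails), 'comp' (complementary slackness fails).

Gradient of f: grad f(x) = Q x + c = (-12, 9)
Constraint values g_i(x) = a_i^T x - b_i:
  g_1((1, -2)) = 0
  g_2((1, -2)) = 0
Stationarity residual: grad f(x) + sum_i lambda_i a_i = (0, 0)
  -> stationarity OK
Primal feasibility (all g_i <= 0): OK
Dual feasibility (all lambda_i >= 0): FAILS
Complementary slackness (lambda_i * g_i(x) = 0 for all i): OK

Verdict: the first failing condition is dual_feasibility -> dual.

dual


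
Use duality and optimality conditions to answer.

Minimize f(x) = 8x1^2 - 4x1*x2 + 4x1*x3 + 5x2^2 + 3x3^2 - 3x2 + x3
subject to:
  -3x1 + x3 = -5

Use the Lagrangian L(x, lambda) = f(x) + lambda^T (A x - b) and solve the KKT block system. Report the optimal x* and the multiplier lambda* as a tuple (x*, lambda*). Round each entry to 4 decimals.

Form the Lagrangian:
  L(x, lambda) = (1/2) x^T Q x + c^T x + lambda^T (A x - b)
Stationarity (grad_x L = 0): Q x + c + A^T lambda = 0.
Primal feasibility: A x = b.

This gives the KKT block system:
  [ Q   A^T ] [ x     ]   [-c ]
  [ A    0  ] [ lambda ] = [ b ]

Solving the linear system:
  x*      = (1.171, 0.7684, -1.487)
  lambda* = (3.2381)
  f(x*)   = 6.1991

x* = (1.171, 0.7684, -1.487), lambda* = (3.2381)


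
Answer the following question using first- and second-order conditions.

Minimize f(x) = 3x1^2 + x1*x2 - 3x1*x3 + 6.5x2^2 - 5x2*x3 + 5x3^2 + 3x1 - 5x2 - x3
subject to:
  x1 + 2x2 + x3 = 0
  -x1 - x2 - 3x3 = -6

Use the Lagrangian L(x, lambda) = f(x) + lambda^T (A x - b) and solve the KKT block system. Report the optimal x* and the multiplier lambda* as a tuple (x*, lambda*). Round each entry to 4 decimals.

Form the Lagrangian:
  L(x, lambda) = (1/2) x^T Q x + c^T x + lambda^T (A x - b)
Stationarity (grad_x L = 0): Q x + c + A^T lambda = 0.
Primal feasibility: A x = b.

This gives the KKT block system:
  [ Q   A^T ] [ x     ]   [-c ]
  [ A    0  ] [ lambda ] = [ b ]

Solving the linear system:
  x*      = (-0.2277, -1.1089, 2.4455)
  lambda* = (25.0594, 18.2475)
  f(x*)   = 55.9505

x* = (-0.2277, -1.1089, 2.4455), lambda* = (25.0594, 18.2475)


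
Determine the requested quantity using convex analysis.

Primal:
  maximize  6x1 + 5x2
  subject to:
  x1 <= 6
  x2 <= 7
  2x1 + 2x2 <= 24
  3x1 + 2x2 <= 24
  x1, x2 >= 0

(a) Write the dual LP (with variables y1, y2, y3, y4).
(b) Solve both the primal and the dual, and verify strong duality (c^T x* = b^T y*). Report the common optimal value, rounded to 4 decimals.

The standard primal-dual pair for 'max c^T x s.t. A x <= b, x >= 0' is:
  Dual:  min b^T y  s.t.  A^T y >= c,  y >= 0.

So the dual LP is:
  minimize  6y1 + 7y2 + 24y3 + 24y4
  subject to:
    y1 + 2y3 + 3y4 >= 6
    y2 + 2y3 + 2y4 >= 5
    y1, y2, y3, y4 >= 0

Solving the primal: x* = (3.3333, 7).
  primal value c^T x* = 55.
Solving the dual: y* = (0, 1, 0, 2).
  dual value b^T y* = 55.
Strong duality: c^T x* = b^T y*. Confirmed.

55


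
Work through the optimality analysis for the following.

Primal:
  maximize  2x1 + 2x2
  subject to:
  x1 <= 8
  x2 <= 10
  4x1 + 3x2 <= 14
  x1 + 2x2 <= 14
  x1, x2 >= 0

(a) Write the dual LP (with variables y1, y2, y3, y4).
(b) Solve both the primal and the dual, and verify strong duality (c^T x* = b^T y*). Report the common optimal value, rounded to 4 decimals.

The standard primal-dual pair for 'max c^T x s.t. A x <= b, x >= 0' is:
  Dual:  min b^T y  s.t.  A^T y >= c,  y >= 0.

So the dual LP is:
  minimize  8y1 + 10y2 + 14y3 + 14y4
  subject to:
    y1 + 4y3 + y4 >= 2
    y2 + 3y3 + 2y4 >= 2
    y1, y2, y3, y4 >= 0

Solving the primal: x* = (0, 4.6667).
  primal value c^T x* = 9.3333.
Solving the dual: y* = (0, 0, 0.6667, 0).
  dual value b^T y* = 9.3333.
Strong duality: c^T x* = b^T y*. Confirmed.

9.3333


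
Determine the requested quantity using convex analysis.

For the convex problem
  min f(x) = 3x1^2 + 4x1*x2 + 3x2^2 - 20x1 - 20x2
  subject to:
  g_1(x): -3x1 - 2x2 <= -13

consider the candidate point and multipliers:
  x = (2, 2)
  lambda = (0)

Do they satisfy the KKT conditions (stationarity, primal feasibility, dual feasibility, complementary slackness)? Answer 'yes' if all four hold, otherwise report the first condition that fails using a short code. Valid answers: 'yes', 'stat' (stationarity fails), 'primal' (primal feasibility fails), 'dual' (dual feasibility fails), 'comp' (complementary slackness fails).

Gradient of f: grad f(x) = Q x + c = (0, 0)
Constraint values g_i(x) = a_i^T x - b_i:
  g_1((2, 2)) = 3
Stationarity residual: grad f(x) + sum_i lambda_i a_i = (0, 0)
  -> stationarity OK
Primal feasibility (all g_i <= 0): FAILS
Dual feasibility (all lambda_i >= 0): OK
Complementary slackness (lambda_i * g_i(x) = 0 for all i): OK

Verdict: the first failing condition is primal_feasibility -> primal.

primal
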